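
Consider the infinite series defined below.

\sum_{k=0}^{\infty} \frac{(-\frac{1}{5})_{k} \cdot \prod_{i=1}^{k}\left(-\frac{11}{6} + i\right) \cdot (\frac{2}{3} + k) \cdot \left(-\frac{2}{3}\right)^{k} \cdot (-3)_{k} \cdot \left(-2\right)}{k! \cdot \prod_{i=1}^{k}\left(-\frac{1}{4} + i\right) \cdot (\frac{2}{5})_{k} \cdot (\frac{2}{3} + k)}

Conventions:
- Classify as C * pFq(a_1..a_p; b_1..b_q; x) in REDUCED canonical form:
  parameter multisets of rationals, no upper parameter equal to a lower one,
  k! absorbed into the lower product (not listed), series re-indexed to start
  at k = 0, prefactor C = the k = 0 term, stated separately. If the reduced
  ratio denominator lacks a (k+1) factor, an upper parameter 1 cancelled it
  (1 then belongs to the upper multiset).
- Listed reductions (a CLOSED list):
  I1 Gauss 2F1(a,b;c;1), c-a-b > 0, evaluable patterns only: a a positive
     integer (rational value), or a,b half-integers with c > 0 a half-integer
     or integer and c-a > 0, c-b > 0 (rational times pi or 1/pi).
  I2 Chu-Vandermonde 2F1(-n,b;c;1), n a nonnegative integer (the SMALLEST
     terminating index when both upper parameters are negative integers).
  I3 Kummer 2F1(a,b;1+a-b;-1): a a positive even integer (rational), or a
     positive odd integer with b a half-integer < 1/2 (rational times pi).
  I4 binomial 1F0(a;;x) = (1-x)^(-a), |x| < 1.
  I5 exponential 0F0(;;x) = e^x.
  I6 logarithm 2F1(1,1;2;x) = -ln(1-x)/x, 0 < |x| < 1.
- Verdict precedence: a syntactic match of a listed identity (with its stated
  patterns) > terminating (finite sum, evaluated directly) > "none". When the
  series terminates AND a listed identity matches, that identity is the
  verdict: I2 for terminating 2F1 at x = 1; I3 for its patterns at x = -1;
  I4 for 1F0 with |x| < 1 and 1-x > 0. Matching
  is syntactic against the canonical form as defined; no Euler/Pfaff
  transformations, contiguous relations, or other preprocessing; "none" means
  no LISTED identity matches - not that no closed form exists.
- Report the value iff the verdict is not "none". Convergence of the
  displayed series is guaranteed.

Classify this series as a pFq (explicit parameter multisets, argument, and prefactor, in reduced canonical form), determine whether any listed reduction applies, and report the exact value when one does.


Canonical form: C = -2 times 3F2 with upper {-3, -\frac{5}{6}, -\frac{1}{5}}, lower {\frac{2}{5}, \frac{3}{4}}, x = -\frac{2}{3}. Verdict: terminating. With -3 upstairs the series is a 4-term polynomial sum; evaluated term by term. Value: -\frac{1692962}{392931}.

Structural cue: from the first term -2: the lower running product (C = -2) is a rising factorial.
Ratio: r(k) = -\frac{2}{3} * (k-3) (k-\frac{5}{6}) (k-\frac{1}{5}) / [(k+\frac{2}{5}) (k+\frac{3}{4}) (k+1)] ; factor over Q: parameters, x = -\frac{2}{3}, and C = -2.


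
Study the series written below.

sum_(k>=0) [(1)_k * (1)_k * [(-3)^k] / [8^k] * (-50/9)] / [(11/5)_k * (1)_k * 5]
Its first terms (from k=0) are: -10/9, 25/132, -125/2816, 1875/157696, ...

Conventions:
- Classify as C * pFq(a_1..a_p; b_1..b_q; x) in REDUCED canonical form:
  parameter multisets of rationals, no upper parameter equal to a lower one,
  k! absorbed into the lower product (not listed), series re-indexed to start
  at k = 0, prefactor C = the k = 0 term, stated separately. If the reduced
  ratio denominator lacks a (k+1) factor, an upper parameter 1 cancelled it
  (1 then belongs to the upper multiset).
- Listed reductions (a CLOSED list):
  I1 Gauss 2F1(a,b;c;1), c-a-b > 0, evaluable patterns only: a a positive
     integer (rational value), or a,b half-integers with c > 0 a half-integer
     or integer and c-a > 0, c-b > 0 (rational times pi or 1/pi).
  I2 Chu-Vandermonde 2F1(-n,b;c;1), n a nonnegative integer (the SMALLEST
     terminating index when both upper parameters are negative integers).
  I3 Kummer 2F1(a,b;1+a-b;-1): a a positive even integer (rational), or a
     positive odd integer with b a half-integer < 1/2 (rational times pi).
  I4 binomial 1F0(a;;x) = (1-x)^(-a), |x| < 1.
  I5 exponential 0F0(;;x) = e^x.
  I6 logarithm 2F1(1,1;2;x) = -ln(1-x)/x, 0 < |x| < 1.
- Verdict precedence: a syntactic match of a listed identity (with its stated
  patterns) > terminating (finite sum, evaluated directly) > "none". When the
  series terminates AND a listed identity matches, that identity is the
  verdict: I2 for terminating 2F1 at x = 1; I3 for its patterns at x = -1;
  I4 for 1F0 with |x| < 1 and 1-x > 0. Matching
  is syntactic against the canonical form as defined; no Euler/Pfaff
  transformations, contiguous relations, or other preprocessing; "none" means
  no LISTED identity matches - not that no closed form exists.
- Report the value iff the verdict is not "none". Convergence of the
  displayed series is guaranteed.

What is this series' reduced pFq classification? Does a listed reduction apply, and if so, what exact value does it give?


x = -3/8 here; the reduced form reads 2F1, upper {1, 1}, lower {11/5}, C = -10/9. Verdict: no listed reduction: x = -3/8 and upper {1, 1} fail every I1-I6 pattern.

Structural cue: t_0 = -10/9 here, and the constant factors (prefactor -10/9) combine into one prefactor.
Adjacent-term ratio: r(k) = (-3/8) * (k+1) (k+1) / [(k+11/5) (k+1)] - rational in k. x = (-3/8); t_0 = -10/9; negate the roots.


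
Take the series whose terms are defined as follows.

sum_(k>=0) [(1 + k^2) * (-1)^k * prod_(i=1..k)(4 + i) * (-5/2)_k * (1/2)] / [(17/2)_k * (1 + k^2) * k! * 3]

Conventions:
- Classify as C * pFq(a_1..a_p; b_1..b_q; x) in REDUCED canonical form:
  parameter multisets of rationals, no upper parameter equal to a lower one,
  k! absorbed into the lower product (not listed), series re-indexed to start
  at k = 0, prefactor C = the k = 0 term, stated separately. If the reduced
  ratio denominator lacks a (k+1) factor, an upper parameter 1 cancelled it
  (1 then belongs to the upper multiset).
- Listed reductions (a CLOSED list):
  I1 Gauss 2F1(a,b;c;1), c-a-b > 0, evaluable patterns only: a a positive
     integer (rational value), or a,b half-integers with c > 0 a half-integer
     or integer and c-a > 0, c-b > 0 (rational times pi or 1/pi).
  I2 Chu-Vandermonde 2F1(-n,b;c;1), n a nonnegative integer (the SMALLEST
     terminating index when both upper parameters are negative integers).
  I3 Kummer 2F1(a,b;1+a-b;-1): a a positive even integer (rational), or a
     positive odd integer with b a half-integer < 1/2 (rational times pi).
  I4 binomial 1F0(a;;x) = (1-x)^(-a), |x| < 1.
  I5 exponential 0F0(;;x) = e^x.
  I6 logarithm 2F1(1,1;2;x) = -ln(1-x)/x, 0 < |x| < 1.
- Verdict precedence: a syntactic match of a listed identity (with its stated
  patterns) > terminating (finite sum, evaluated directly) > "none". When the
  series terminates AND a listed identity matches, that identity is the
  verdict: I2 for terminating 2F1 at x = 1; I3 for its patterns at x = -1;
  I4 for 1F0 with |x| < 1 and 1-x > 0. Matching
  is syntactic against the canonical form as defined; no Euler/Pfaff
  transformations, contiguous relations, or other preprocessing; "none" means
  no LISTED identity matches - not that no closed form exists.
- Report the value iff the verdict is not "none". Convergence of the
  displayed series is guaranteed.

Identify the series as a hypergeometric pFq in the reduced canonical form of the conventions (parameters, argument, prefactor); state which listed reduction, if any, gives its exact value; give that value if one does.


x = -1 here; the reduced form reads 2F1, upper {-5/2, 5}, lower {17/2}, C = 1/6. Verdict: this is Kummer (I3) (x = -1; c = 17/2 equals 1+a-b for upper {-5/2, 5}: listed pattern). Hence: (45045/262144) * pi.

First insight: x = (-1) and the constant factors (C = 1/6, x = -1) combine into one prefactor.
Ratio: r(k) = (-1) * (k-5/2) (k+5) / [(k+17/2) (k+1)] - rational in k. x = (-1); t_0 = 1/6; negate the roots.


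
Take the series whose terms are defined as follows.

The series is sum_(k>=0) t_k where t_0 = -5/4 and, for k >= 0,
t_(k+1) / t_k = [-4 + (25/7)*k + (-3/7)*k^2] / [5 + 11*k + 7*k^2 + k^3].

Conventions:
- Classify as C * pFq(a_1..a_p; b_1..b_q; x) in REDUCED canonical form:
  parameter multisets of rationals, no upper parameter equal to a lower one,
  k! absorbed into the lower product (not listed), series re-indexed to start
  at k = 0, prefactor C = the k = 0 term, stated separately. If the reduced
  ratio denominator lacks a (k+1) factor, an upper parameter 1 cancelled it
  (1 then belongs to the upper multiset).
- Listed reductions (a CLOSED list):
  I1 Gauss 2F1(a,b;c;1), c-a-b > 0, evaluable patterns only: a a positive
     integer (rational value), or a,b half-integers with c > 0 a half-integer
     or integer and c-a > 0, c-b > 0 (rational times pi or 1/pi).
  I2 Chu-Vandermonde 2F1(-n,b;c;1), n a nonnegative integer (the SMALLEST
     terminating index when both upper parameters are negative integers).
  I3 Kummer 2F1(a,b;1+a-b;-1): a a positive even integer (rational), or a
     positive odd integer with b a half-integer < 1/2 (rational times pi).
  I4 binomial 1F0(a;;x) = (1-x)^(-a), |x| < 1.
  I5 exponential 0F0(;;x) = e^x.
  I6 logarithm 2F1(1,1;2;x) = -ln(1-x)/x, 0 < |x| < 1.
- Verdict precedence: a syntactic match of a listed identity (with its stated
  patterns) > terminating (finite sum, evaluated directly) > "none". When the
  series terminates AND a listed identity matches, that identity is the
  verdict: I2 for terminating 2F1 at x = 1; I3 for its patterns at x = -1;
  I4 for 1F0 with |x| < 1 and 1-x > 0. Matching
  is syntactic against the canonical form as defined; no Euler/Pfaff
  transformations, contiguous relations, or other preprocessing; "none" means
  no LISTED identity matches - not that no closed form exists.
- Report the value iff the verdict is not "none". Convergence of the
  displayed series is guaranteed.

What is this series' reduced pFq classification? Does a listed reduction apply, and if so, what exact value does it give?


The series (x = -3/7) is 2F2: upper {-7, -4/3}, lower {1, 5}, prefactor -5/4. Verdict: terminating - upper -7 stops the sum at k = 7; the 8 terms are added exactly. Hence: -128448666497/448270925760.

Structural cue: t_0 = -5/4 here, and the expanded ratio factors over Q; C = -5/4, x = -3/7, roots give parameters.
Consecutive-term ratio: r(k) = (-3/7) * (k-7) (k-4/3) / [(k+1) (k+5) (k+1)] - rational in k. x = (-3/7); t_0 = -5/4; negate the roots.


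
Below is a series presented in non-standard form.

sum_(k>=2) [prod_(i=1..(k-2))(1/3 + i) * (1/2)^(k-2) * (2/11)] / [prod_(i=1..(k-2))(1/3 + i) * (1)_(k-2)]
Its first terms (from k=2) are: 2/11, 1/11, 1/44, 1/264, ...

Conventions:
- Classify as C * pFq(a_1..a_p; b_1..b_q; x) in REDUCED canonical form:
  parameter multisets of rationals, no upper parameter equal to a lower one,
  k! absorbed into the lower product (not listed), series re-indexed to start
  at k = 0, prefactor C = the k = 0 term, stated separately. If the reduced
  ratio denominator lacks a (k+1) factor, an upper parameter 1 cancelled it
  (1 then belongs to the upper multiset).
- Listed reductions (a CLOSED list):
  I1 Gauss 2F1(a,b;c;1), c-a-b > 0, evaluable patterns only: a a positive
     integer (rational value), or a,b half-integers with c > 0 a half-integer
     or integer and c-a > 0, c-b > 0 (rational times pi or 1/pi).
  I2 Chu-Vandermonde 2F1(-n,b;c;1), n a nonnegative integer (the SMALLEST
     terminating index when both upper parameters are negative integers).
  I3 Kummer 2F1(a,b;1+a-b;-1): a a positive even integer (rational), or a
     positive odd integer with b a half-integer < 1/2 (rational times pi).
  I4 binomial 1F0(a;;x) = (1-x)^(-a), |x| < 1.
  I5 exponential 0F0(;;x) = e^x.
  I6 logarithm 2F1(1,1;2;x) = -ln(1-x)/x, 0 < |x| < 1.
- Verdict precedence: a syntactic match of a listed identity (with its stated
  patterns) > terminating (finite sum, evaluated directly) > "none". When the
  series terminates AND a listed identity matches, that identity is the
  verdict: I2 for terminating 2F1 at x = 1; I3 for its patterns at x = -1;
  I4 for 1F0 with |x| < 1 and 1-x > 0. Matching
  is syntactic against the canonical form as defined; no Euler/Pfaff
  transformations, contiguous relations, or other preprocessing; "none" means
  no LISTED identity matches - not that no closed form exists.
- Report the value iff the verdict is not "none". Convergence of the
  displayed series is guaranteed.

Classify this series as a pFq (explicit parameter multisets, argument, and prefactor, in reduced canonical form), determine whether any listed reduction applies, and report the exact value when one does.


x = 1/2 here; the reduced form reads 0F0, upper {-}, lower {-}, C = 2/11. Verdict (x = 1/2): exponential (I5) applies (the 0F0 exponential series at x = 1/2). Its exact value is (2/11) * e^(1/2).

First insight: t_0 being 2/11, the parameter 4/3 appears in both the upper and lower lists and cancels.
Step ratio: r(k) = (1/2) * 1 / [(k+1)] - rational in k. x = (1/2); t_0 = 2/11; negate the roots.


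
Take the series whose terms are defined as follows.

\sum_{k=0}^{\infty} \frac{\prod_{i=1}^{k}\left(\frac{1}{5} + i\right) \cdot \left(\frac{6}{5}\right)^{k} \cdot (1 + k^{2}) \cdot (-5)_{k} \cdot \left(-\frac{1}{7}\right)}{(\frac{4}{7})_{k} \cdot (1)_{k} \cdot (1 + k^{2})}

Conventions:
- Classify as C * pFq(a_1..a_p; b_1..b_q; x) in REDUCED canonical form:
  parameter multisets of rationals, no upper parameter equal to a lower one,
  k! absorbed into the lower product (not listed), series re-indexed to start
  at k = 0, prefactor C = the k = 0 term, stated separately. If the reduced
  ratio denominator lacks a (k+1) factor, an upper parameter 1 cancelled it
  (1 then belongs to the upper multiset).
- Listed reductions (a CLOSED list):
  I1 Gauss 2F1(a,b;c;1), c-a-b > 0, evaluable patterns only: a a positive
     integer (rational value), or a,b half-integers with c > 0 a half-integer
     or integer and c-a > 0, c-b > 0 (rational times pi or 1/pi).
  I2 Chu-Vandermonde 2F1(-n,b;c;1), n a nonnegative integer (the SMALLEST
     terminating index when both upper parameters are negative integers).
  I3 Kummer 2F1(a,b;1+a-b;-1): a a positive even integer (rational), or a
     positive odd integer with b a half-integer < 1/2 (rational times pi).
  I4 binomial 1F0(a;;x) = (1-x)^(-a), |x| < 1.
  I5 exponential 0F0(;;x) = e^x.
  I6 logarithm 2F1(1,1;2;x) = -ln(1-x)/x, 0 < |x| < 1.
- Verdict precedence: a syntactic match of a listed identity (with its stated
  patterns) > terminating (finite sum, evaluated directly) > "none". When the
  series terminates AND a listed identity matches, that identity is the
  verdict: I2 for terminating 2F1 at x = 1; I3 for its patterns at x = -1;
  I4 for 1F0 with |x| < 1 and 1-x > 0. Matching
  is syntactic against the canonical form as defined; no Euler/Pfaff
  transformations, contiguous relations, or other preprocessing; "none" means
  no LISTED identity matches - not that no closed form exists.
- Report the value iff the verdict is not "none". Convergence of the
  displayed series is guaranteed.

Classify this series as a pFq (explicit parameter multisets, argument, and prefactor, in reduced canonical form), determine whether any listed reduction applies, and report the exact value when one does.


x = \frac{6}{5} here; the reduced form reads 2F1, upper {-5, \frac{6}{5}}, lower {\frac{4}{7}}, C = -\frac{1}{7}. Verdict: terminating - upper parameter -5 makes this a finite sum (last index 5), evaluated exactly. Its exact value is \frac{13383278}{1708984375}.

Structural cue: t_0 being -\frac{1}{7}, the running product (C = -1/7, x = 6/5) telescopes to a rising factorial.
Adjacent-term ratio: r(k) = \frac{6}{5} * (k-5) (k+\frac{6}{5}) / [(k+\frac{4}{7}) (k+1)] - rational in k, leading ratio \frac{6}{5}; with t_0 = -\frac{1}{7}, classification follows.


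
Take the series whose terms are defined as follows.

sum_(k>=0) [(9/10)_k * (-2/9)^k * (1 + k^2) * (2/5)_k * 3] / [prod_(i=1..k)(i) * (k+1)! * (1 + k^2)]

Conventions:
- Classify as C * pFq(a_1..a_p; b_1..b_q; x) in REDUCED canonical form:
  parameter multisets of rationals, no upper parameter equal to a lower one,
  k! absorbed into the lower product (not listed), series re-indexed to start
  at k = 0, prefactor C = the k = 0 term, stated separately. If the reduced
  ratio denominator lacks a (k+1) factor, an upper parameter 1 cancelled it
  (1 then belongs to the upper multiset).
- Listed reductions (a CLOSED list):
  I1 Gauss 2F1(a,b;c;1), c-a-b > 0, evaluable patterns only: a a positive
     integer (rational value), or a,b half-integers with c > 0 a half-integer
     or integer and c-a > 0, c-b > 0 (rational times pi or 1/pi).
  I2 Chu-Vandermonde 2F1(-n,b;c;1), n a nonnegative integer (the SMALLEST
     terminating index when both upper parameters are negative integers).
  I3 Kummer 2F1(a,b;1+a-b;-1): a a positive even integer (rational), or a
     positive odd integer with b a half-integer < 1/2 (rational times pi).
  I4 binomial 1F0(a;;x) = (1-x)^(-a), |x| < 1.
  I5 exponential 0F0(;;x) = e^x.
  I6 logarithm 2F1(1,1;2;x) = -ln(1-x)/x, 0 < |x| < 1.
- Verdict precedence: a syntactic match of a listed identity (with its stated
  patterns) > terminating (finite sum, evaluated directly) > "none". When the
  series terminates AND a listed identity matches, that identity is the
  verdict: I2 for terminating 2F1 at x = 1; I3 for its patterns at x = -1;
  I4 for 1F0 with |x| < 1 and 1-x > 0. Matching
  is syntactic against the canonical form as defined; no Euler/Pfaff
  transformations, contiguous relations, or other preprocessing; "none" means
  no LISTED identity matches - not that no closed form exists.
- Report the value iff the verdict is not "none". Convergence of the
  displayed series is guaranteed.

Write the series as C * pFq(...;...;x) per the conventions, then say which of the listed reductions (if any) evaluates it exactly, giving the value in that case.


Classification (C = 3): 2F1 with upper {2/5, 9/10}, lower {2}, argument x = -2/9. Verdict: none - this 2F1 at x = -2/9 matches no listed pattern, and upper {2/5, 9/10} holds no stopper.

First insight: t_0 = 3 here, and k^2 + 1 divides numerator and denominator alike; prefactor 3 after cancelling.
Term ratio: r(k) = (-2/9) * (k+2/5) (k+9/10) / [(k+2) (k+1)] - rational in k, leading ratio (-2/9); with t_0 = 3, classification follows.


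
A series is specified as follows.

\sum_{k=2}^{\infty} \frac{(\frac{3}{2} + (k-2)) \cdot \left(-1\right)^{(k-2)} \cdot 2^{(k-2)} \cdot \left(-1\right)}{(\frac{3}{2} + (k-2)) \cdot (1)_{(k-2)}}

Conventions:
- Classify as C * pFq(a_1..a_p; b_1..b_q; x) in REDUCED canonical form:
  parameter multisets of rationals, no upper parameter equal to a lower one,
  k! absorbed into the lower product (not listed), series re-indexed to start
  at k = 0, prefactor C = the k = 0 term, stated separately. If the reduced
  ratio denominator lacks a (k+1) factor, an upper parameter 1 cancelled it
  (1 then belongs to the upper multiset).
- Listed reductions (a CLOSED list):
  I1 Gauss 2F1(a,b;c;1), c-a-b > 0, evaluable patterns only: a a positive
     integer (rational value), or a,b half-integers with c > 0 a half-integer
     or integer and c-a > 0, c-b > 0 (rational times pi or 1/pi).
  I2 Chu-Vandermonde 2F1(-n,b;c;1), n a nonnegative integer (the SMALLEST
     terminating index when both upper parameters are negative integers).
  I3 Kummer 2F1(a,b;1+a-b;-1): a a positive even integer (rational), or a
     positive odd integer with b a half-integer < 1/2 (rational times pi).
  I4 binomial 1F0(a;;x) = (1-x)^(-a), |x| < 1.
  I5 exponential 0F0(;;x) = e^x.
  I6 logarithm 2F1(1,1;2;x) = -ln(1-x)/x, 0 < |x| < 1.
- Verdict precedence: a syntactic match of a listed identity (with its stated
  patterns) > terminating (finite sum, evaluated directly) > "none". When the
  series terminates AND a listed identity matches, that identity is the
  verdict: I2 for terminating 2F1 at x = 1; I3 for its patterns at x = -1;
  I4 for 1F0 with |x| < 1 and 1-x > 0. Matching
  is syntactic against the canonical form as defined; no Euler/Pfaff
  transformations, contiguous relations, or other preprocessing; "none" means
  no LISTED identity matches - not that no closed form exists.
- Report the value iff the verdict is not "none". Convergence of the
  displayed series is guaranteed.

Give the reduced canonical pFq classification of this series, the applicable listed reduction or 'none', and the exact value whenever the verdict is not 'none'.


Prefactor -1, argument -2: 0F0 with upper {-} over lower {-}. Verdict: this is the I5 exponential reduction (the 0F0 exponential series at x = -2). Exact value: \left(-1\right) \cdot e^{-2}.

Key observation: t_0 being -1, (1)_k (C = -1) is k! itself.
Adjacent-term ratio: r(k) = -2 * 1 / [(k+1)] - rational; roots negated = parameters, x = -2, C = -1.


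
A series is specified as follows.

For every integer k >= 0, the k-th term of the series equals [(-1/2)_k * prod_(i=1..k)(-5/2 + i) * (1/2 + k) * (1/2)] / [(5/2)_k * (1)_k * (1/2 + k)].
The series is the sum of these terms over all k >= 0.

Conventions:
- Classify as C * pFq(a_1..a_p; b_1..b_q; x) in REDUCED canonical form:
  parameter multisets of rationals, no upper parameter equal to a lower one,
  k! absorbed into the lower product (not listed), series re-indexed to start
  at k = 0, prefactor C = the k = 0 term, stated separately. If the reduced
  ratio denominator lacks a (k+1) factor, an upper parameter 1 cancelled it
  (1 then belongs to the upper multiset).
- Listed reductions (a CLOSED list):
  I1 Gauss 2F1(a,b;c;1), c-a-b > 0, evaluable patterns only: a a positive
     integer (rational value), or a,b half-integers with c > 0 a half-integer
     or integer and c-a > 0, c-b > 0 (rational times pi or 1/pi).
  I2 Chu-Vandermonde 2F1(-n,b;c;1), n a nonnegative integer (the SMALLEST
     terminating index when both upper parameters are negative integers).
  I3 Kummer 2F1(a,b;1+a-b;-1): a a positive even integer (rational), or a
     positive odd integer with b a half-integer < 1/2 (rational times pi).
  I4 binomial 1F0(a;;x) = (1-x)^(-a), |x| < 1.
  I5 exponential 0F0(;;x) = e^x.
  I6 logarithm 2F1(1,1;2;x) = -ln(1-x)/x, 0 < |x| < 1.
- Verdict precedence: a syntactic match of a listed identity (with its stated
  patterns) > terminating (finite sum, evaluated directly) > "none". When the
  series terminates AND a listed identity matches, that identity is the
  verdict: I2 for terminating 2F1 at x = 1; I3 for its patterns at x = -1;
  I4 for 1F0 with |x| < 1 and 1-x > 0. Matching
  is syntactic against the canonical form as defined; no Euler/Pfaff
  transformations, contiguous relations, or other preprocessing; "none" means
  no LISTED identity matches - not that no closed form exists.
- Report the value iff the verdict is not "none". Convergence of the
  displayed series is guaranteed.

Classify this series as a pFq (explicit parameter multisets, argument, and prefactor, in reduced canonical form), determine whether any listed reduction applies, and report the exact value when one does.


At argument 1: a 2F1 with upper {-3/2, -1/2}, lower {5/2}, scaled by C = 1/2. Verdict (x = 1): the half-integer Gauss pattern (I1) applies (x = 1; upper {-3/2, -1/2} half-integers, c = 5/2 in the evaluable pattern). Exact value: (105/512) * pi.

Key observation: x = 1 and striking the common factor k + 1/2 reduces the term (C = 1/2).
Consecutive-term ratio: r(k) = 1 * (k-3/2) (k-1/2) / [(k+5/2) (k+1)] - rational in k. x = 1; t_0 = 1/2; negate the roots.


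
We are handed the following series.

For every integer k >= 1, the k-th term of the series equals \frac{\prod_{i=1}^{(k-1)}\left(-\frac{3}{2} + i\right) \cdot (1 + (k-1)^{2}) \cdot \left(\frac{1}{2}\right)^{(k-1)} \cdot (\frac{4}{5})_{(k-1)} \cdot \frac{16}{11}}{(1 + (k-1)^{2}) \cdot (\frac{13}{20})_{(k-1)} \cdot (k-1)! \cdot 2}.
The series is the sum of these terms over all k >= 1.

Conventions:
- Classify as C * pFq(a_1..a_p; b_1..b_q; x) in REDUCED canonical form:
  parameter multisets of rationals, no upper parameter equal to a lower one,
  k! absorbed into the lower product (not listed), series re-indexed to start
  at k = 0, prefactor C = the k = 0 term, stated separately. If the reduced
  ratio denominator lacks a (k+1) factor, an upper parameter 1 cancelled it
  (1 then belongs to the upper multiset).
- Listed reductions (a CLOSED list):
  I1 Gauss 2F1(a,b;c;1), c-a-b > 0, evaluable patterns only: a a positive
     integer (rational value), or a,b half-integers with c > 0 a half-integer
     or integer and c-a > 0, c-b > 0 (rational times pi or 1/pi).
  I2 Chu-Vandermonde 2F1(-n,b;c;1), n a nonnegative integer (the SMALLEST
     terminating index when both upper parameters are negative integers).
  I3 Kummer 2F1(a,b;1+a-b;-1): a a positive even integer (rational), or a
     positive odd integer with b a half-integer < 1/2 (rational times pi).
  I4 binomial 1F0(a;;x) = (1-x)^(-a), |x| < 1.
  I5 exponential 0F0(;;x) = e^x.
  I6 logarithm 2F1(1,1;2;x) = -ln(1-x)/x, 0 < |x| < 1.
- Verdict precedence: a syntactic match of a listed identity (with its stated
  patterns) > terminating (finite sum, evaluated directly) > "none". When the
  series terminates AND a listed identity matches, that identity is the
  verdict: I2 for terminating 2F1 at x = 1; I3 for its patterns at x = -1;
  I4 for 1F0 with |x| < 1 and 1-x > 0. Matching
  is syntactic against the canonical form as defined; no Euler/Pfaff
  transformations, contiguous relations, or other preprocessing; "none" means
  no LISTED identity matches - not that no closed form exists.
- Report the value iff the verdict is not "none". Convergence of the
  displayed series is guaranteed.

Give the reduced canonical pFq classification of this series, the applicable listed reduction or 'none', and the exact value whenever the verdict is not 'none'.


x = \frac{1}{2} here; the reduced form reads 2F1, upper {-\frac{1}{2}, \frac{4}{5}}, lower {\frac{13}{20}}, C = \frac{8}{11}. Verdict: no listed reduction: x = \frac{1}{2} and upper {-\frac{1}{2}, \frac{4}{5}} fail every I1-I6 pattern.

First insight: from the first term \frac{8}{11}: the running product (C = 8/11) telescopes to a rising factorial.
Step ratio: r(k) = \frac{1}{2} * (k-\frac{1}{2}) (k+\frac{4}{5}) / [(k+\frac{13}{20}) (k+1)] - rational in k, leading ratio \frac{1}{2}; with t_0 = \frac{8}{11}, classification follows.


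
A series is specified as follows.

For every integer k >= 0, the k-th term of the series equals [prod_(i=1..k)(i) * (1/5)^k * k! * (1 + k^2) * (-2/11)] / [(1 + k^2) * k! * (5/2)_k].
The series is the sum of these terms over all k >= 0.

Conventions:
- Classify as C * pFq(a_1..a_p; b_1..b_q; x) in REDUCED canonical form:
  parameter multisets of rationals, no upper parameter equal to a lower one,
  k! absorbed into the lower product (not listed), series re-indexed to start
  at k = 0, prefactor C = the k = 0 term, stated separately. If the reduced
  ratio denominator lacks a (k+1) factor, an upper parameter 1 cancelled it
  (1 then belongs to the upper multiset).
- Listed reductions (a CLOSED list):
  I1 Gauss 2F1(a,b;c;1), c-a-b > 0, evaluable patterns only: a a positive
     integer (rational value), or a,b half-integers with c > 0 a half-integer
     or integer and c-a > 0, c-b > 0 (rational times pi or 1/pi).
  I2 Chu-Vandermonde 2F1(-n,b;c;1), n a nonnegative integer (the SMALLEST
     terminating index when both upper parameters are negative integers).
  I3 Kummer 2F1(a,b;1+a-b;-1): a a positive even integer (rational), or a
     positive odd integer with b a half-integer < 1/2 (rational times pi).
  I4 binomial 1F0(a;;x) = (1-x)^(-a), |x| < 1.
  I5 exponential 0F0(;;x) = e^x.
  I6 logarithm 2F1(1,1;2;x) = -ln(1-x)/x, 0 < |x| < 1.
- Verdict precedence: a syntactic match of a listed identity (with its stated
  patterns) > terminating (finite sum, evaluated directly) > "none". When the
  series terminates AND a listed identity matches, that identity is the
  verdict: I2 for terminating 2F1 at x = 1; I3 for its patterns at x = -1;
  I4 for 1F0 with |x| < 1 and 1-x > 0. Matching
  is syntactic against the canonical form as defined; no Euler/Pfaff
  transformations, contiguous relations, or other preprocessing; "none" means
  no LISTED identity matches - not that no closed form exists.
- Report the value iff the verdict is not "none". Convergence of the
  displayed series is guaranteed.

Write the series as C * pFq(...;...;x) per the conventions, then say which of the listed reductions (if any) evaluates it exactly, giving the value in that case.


x = 1/5 here; the reduced form reads 2F1, upper {1, 1}, lower {5/2}, C = -2/11. Verdict: none here - no I1-I6 shape fits x = 1/5 with lower {5/2}.

The tell: t_0 = -2/11 here, and the factor k^2 + 1 cancels (top and bottom), leaving C = -2/11, x = 1/5.
Consecutive-term ratio: r(k) = (1/5) * (k+1) (k+1) / [(k+5/2) (k+1)] - poly over poly, x = (1/5) from leading terms; C = -2/11 at k = 0.


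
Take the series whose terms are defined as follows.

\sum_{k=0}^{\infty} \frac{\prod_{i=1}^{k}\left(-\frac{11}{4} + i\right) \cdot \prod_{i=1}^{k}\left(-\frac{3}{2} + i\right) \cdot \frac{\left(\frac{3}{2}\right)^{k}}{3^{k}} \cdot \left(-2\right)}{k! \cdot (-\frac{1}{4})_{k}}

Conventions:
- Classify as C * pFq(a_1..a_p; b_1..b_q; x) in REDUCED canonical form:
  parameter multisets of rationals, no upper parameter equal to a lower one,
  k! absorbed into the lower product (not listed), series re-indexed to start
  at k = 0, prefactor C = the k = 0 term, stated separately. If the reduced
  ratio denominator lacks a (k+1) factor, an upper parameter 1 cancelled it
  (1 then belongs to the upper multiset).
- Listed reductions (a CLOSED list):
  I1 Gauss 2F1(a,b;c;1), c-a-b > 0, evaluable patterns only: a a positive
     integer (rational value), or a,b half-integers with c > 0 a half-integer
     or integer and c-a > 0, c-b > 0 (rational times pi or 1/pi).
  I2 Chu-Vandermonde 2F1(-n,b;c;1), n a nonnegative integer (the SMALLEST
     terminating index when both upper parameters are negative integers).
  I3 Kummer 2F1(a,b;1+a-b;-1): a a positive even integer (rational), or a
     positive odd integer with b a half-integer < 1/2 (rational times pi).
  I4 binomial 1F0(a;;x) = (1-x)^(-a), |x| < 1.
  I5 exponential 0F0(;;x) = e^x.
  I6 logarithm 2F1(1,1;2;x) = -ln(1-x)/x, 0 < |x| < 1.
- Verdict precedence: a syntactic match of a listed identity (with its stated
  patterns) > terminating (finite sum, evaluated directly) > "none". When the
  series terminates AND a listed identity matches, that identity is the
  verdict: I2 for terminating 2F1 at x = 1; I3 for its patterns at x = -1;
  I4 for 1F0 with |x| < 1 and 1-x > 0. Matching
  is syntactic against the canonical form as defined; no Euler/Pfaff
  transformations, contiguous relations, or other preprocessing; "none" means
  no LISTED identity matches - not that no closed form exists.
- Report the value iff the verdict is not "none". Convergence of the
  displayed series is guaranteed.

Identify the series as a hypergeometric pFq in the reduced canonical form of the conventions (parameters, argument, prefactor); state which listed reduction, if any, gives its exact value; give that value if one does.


First insight: from the first term -2: the running product (C = -2, x = 1/2) telescopes to a rising factorial.
Step ratio: r(k) = \frac{1}{2} * (k-\frac{7}{4}) (k-\frac{1}{2}) / [(k-\frac{1}{4}) (k+1)] - rational; roots negated = parameters, x = \frac{1}{2}, C = -2.

Canonical form: C = -2 times 2F1 with upper {-\frac{7}{4}, -\frac{1}{2}}, lower {-\frac{1}{4}}, x = \frac{1}{2}. Verdict: none. Every listed pattern misses the 2F1 form at \frac{1}{2}, upper {-\frac{7}{4}, -\frac{1}{2}}.


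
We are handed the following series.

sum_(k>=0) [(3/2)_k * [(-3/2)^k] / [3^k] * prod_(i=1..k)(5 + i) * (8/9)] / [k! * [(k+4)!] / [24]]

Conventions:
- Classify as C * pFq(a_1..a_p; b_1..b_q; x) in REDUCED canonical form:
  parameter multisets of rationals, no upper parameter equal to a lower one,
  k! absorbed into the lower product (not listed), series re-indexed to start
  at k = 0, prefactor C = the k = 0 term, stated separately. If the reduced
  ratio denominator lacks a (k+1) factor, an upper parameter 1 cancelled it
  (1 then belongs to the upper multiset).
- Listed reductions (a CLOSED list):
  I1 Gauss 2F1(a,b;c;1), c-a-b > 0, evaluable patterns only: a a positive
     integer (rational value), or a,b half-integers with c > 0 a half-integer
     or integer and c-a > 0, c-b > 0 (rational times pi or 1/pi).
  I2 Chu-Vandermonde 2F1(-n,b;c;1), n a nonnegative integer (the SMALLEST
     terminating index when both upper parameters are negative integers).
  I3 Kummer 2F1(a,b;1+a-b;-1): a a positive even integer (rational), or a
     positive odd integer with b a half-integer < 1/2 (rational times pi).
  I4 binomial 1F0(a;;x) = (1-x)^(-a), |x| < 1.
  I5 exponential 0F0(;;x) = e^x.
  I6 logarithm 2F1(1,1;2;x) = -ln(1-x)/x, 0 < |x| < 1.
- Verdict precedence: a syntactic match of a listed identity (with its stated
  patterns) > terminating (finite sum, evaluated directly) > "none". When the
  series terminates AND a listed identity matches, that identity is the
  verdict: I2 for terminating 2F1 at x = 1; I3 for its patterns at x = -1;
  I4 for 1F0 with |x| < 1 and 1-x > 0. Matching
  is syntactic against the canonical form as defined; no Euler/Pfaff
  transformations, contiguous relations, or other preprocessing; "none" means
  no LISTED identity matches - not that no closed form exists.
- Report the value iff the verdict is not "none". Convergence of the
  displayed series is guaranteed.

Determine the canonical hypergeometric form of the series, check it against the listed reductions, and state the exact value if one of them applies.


Classification (C = 8/9): 2F1 with upper {3/2, 6}, lower {5}, argument x = -1/2. Verdict: none. Every listed pattern misses the 2F1 form at -1/2, upper {3/2, 6}.

Key observation: t_0 being 8/9, the running product (prefactor 8/9) telescopes to a rising factorial.
Ratio: r(k) = (-1/2) * (k+3/2) (k+6) / [(k+5) (k+1)] - rational in k. x = (-1/2); t_0 = 8/9; negate the roots.


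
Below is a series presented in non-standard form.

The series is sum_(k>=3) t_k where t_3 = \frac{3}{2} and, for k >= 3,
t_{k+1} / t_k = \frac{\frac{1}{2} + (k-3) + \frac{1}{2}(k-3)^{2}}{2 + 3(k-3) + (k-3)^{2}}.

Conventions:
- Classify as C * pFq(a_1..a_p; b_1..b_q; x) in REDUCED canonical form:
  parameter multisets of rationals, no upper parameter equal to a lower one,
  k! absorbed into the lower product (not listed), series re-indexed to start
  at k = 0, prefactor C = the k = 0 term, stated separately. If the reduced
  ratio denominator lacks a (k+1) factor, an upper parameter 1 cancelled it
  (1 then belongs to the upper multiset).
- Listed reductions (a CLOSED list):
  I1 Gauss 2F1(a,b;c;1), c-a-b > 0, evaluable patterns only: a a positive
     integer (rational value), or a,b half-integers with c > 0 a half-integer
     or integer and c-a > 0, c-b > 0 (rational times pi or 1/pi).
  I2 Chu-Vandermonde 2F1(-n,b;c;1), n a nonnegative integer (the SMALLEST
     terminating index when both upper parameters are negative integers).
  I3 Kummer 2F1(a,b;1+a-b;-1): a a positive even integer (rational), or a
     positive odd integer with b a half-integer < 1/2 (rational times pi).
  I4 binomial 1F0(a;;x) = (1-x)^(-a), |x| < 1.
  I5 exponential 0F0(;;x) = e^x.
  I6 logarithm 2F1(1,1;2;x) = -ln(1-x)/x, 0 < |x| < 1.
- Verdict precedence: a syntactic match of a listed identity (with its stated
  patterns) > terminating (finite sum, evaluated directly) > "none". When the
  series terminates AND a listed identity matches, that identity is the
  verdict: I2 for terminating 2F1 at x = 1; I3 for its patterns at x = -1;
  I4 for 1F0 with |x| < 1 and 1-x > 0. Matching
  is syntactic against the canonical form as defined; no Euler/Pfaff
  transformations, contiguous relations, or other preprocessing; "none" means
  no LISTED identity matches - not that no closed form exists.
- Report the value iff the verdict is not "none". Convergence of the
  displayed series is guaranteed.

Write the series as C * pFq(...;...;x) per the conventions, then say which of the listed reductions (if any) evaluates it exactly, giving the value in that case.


Reduced: x = \frac{1}{2}, 2F1, upper = {1, 1}, lower = {2}, C = \frac{3}{2}. Verdict: the I6 logarithm reduction matches (the logarithm: parameters (1,1;2), x = \frac{1}{2}). Hence: \left(-3\right) \cdot \ln\left(\frac{1}{2}\right).

Key observation: t_0 = \frac{3}{2} here, and the expanded ratio factors over Q; C = 3/2, x = 1/2, roots give parameters.
Ratio: r(k) = \frac{1}{2} * (k+1) (k+1) / [(k+2) (k+1)] - rational in k, leading ratio \frac{1}{2}; with t_0 = \frac{3}{2}, classification follows.


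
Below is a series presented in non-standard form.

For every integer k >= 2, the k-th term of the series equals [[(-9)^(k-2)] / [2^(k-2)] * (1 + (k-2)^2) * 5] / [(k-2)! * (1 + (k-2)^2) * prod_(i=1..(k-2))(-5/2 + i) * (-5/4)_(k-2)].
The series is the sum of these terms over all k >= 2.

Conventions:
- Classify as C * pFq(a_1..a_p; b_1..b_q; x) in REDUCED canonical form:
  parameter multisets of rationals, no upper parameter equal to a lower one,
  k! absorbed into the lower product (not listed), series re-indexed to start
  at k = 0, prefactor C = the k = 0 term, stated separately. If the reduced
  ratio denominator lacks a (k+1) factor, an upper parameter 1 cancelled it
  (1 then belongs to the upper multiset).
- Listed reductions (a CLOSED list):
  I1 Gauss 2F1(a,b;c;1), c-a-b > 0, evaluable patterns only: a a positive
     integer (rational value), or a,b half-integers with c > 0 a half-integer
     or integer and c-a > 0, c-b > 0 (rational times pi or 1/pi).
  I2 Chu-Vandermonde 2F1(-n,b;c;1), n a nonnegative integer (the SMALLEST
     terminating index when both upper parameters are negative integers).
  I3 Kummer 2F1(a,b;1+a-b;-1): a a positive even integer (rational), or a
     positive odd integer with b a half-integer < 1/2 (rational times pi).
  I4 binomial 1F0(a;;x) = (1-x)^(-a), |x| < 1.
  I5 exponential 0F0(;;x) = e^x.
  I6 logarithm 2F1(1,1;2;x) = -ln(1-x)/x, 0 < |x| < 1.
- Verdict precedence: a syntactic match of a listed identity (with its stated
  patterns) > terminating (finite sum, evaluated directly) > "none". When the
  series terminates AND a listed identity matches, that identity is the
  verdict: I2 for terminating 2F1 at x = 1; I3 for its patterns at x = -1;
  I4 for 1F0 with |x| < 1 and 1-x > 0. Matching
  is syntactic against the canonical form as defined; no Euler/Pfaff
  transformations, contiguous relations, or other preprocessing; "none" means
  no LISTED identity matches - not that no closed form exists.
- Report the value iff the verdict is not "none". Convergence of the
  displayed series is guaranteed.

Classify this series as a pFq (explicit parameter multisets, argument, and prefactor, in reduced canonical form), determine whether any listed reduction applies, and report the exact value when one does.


x = -9/2 here; the reduced form reads 0F2, upper {-}, lower {-3/2, -5/4}, C = 5. Verdict: none. No listed pattern accepts 0F2(-; -3/2, -5/4; -9/2).

The tell: t_0 = 5 here, and the factor k^2 + 1 cancels (top and bottom), leaving C = 5, x = -9/2.
Adjacent-term ratio: r(k) = (-9/2) * 1 / [(k-3/2) (k-5/4) (k+1)] - poly over poly, x = (-9/2) from leading terms; C = 5 at k = 0.


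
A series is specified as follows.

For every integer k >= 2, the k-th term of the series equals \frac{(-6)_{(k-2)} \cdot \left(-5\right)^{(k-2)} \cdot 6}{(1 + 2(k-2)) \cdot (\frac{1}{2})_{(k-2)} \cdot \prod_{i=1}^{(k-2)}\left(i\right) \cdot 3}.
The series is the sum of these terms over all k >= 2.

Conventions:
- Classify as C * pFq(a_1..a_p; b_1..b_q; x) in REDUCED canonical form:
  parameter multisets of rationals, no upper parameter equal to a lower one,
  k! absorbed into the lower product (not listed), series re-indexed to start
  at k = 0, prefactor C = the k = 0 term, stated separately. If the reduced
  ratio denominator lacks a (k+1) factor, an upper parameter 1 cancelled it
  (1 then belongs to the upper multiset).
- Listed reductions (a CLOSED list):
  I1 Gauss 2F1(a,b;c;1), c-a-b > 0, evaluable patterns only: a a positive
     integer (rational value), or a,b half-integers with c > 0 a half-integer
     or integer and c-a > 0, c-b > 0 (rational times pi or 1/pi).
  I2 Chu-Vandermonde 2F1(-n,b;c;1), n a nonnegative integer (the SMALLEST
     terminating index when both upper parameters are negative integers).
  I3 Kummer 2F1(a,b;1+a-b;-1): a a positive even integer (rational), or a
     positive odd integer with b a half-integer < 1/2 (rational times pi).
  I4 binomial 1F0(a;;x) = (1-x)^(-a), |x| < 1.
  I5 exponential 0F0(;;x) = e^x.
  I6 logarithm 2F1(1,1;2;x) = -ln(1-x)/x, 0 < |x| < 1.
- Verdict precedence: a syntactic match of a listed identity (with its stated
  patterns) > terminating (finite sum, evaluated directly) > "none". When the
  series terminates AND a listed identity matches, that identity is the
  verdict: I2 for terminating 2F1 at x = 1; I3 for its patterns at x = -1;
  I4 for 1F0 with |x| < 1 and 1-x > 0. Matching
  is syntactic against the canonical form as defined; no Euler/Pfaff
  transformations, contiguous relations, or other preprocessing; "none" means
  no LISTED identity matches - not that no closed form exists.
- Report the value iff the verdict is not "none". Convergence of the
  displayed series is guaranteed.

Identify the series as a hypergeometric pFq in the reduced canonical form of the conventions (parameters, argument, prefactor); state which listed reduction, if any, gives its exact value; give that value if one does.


Classification (C = 2): 1F1 with upper {-6}, lower {\frac{3}{2}}, argument x = -5. Verdict: terminating - upper parameter -6 makes this a finite sum (last index 6), evaluated exactly. Its exact value is \frac{2630594}{2457}.

First insight: t_0 being 2, the product of the first k integers (C = 2, x = -5) is k!.
Consecutive-term ratio: r(k) = -5 * (k-6) / [(k+\frac{3}{2}) (k+1)] - poly over poly, x = -5 from leading terms; C = 2 at k = 0.
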